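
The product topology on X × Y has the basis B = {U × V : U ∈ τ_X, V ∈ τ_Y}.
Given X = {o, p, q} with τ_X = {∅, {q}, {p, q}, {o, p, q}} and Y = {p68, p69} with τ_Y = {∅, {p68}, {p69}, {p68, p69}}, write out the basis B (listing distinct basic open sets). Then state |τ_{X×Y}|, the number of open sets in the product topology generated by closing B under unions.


Basis B = {∅ × ∅, {q} × {p68}, {q} × {p69}, {p, q} × {p68}, {p, q} × {p69}, {q} × {p68, p69}, {o, p, q} × {p68}, {o, p, q} × {p69}, {p, q} × {p68, p69}, {o, p, q} × {p68, p69}}; |τ_{X×Y}| = 16.

Enumerate products U × V with U ∈ τ_X, V ∈ τ_Y (deduplicated):
  ∅ × ∅ = {} (∅)
  {q} × {p68} = {(q,p68)}
  {q} × {p69} = {(q,p69)}
  {p, q} × {p68} = {(p,p68), (q,p68)}
  {p, q} × {p69} = {(p,p69), (q,p69)}
  {q} × {p68, p69} = {(q,p68), (q,p69)}
  {o, p, q} × {p68} = {(o,p68), (p,p68), (q,p68)}
  {o, p, q} × {p69} = {(o,p69), (p,p69), (q,p69)}
  {p, q} × {p68, p69} = {(p,p68), (p,p69), (q,p68), (q,p69)}
  {o, p, q} × {p68, p69} = {(o,p68), (o,p69), (p,p68), (p,p69), (q,p68), (q,p69)}
These 10 distinct sets form the basis B.
Close under arbitrary unions to get τ_{X×Y}; counting gives |τ_{X×Y}| = 16.


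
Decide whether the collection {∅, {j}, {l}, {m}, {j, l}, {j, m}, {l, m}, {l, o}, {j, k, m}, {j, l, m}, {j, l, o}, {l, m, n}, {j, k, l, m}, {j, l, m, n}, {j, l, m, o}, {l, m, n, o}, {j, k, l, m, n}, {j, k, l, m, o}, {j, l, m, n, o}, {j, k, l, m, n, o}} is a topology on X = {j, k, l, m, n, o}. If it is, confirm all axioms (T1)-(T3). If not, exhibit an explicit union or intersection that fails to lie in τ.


τ is NOT a topology on X.

Axiom (T1): ∅ ∈ τ? Yes; X ∈ τ? Yes.
Axiom (T2/T3): check pairwise unions and intersections of members of τ.
Counterexample for (T2): {m} ∪ {l, o} = {l, m, o} ∉ τ. Therefore τ is NOT a topology.


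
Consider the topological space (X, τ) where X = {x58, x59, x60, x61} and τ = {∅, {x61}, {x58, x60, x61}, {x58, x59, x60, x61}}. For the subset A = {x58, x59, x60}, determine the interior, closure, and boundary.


int(A) = ∅, cl(A) = {x58, x59, x60}, ∂A = {x58, x59, x60}.

Closed sets in (X, τ) are complements of opens:
  closed(X, τ) = {∅, {x59}, {x58, x59, x60}, {x58, x59, x60, x61}}.
int(A) = ⋃ {U ∈ τ : U ⊆ A}. Opens contained in A: ∅.
Taking the union of these: int(A) = ∅.
cl(A) = ⋂ {C closed : A ⊆ C}. Closed sets containing A: {x58, x59, x60}, {x58, x59, x60, x61}.
Intersecting these: cl(A) = {x58, x59, x60}.
∂A = cl(A) ∖ int(A) = {x58, x59, x60} ∖ ∅ = {x58, x59, x60}.


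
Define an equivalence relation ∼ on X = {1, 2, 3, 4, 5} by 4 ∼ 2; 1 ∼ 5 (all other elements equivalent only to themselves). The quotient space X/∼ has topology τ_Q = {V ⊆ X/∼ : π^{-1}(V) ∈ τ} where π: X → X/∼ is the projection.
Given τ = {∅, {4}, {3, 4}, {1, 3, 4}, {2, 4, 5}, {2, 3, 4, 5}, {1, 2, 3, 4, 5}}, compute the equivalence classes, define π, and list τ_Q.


X/∼ = {[1=5], [2=4], [3]}; |τ_Q| = 2.

Equivalence classes: [1=5], [2=4], [3].
Quotient map π: X → X/∼ sends 1 ↦ [1=5], 2 ↦ [2=4], 3 ↦ [3], 4 ↦ [2=4], 5 ↦ [1=5].
For each subset V ⊆ X/∼, compute π^{-1}(V) ⊆ X and check whether π^{-1}(V) ∈ τ. V is open in τ_Q iff π^{-1}(V) ∈ τ.
  V = {}: π^{-1}(V) = ∅ ∈ τ ✓.
  V = {[1=5]}: π^{-1}(V) = {1, 5} ∉ τ ✗.
  V = {[2=4]}: π^{-1}(V) = {2, 4} ∉ τ ✗.
  V = {[1=5], [2=4]}: π^{-1}(V) = {1, 2, 4, 5} ∉ τ ✗.
  V = {[3]}: π^{-1}(V) = {3} ∉ τ ✗.
  V = {[1=5], [3]}: π^{-1}(V) = {1, 3, 5} ∉ τ ✗.
  V = {[2=4], [3]}: π^{-1}(V) = {2, 3, 4} ∉ τ ✗.
  V = {[1=5], [2=4], [3]}: π^{-1}(V) = {1, 2, 3, 4, 5} ∈ τ ✓.
Open sets in the quotient: τ_Q = {{}, {[1=5], [2=4], [3]}} (2 elements).


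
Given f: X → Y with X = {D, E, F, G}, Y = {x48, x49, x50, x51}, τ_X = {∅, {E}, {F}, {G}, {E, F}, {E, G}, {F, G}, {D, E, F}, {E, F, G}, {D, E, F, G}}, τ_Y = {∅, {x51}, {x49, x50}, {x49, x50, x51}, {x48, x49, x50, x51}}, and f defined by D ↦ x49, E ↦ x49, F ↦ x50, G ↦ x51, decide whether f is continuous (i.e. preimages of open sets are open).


f IS continuous.

Compute f^{-1}(U) for each U ∈ τ_Y:
  U = ∅: f^{-1}(U) = ∅ ∈ τ_X ✓.
  U = {x51}: f^{-1}(U) = {G} ∈ τ_X ✓.
  U = {x49, x50}: f^{-1}(U) = {D, E, F} ∈ τ_X ✓.
  U = {x49, x50, x51}: f^{-1}(U) = {D, E, F, G} ∈ τ_X ✓.
  U = {x48, x49, x50, x51}: f^{-1}(U) = {D, E, F, G} ∈ τ_X ✓.
Every preimage lies in τ_X, so f IS continuous.


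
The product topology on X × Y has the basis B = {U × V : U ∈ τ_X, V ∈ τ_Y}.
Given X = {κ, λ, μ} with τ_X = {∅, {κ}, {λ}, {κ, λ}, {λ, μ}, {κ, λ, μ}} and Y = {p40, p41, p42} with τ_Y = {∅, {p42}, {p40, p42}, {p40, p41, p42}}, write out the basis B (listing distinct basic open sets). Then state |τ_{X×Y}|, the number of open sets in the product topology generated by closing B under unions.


Basis B = {∅ × ∅, {κ} × {p42}, {λ} × {p42}, {κ} × {p40, p42}, {κ, λ} × {p42}, {λ} × {p40, p42}, {λ, μ} × {p42}, {κ} × {p40, p41, p42}, {κ, λ, μ} × {p42}, {λ} × {p40, p41, p42}, {κ, λ} × {p40, p42}, {λ, μ} × {p40, p42}, {κ, λ} × {p40, p41, p42}, {κ, λ, μ} × {p40, p42}, {λ, μ} × {p40, p41, p42}, {κ, λ, μ} × {p40, p41, p42}}; |τ_{X×Y}| = 40.

Enumerate products U × V with U ∈ τ_X, V ∈ τ_Y (deduplicated):
  ∅ × ∅ = {} (∅)
  {κ} × {p42} = {(κ,p42)}
  {λ} × {p42} = {(λ,p42)}
  {κ} × {p40, p42} = {(κ,p40), (κ,p42)}
  {κ, λ} × {p42} = {(κ,p42), (λ,p42)}
  {λ} × {p40, p42} = {(λ,p40), (λ,p42)}
  {λ, μ} × {p42} = {(λ,p42), (μ,p42)}
  {κ} × {p40, p41, p42} = {(κ,p40), (κ,p41), (κ,p42)}
  {κ, λ, μ} × {p42} = {(κ,p42), (λ,p42), (μ,p42)}
  {λ} × {p40, p41, p42} = {(λ,p40), (λ,p41), (λ,p42)}
  {κ, λ} × {p40, p42} = {(κ,p40), (κ,p42), (λ,p40), (λ,p42)}
  {λ, μ} × {p40, p42} = {(λ,p40), (λ,p42), (μ,p40), (μ,p42)}
  {κ, λ} × {p40, p41, p42} = {(κ,p40), (κ,p41), (κ,p42), (λ,p40), (λ,p41), (λ,p42)}
  {κ, λ, μ} × {p40, p42} = {(κ,p40), (κ,p42), (λ,p40), (λ,p42), (μ,p40), (μ,p42)}
  {λ, μ} × {p40, p41, p42} = {(λ,p40), (λ,p41), (λ,p42), (μ,p40), (μ,p41), (μ,p42)}
  {κ, λ, μ} × {p40, p41, p42} = {(κ,p40), (κ,p41), (κ,p42), (λ,p40), (λ,p41), (λ,p42), (μ,p40), (μ,p41), (μ,p42)}
These 16 distinct sets form the basis B.
Close under arbitrary unions to get τ_{X×Y}; counting gives |τ_{X×Y}| = 40.


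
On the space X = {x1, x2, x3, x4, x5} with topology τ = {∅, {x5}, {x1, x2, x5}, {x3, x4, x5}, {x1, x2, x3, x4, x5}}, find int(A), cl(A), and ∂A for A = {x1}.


int(A) = ∅, cl(A) = {x1, x2}, ∂A = {x1, x2}.

Closed sets in (X, τ) are complements of opens:
  closed(X, τ) = {∅, {x1, x2}, {x3, x4}, {x1, x2, x3, x4}, {x1, x2, x3, x4, x5}}.
int(A) = ⋃ {U ∈ τ : U ⊆ A}. Opens contained in A: ∅.
Taking the union of these: int(A) = ∅.
cl(A) = ⋂ {C closed : A ⊆ C}. Closed sets containing A: {x1, x2}, {x1, x2, x3, x4}, {x1, x2, x3, x4, x5}.
Intersecting these: cl(A) = {x1, x2}.
∂A = cl(A) ∖ int(A) = {x1, x2} ∖ ∅ = {x1, x2}.


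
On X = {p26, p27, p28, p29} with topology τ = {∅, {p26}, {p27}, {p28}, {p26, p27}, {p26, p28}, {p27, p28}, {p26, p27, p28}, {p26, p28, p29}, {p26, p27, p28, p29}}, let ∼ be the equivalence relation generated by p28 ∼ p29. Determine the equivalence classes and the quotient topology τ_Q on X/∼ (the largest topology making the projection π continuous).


X/∼ = {[p26], [p27], [p28=p29]}; |τ_Q| = 6.

Equivalence classes: [p26], [p27], [p28=p29].
Quotient map π: X → X/∼ sends p26 ↦ [p26], p27 ↦ [p27], p28 ↦ [p28=p29], p29 ↦ [p28=p29].
For each subset V ⊆ X/∼, compute π^{-1}(V) ⊆ X and check whether π^{-1}(V) ∈ τ. V is open in τ_Q iff π^{-1}(V) ∈ τ.
  V = {}: π^{-1}(V) = ∅ ∈ τ ✓.
  V = {[p26]}: π^{-1}(V) = {p26} ∈ τ ✓.
  V = {[p27]}: π^{-1}(V) = {p27} ∈ τ ✓.
  V = {[p26], [p27]}: π^{-1}(V) = {p26, p27} ∈ τ ✓.
  V = {[p28=p29]}: π^{-1}(V) = {p28, p29} ∉ τ ✗.
  V = {[p26], [p28=p29]}: π^{-1}(V) = {p26, p28, p29} ∈ τ ✓.
  V = {[p27], [p28=p29]}: π^{-1}(V) = {p27, p28, p29} ∉ τ ✗.
  V = {[p26], [p27], [p28=p29]}: π^{-1}(V) = {p26, p27, p28, p29} ∈ τ ✓.
Open sets in the quotient: τ_Q = {{}, {[p26]}, {[p27]}, {[p26], [p27]}, {[p26], [p28=p29]}, {[p26], [p27], [p28=p29]}} (6 elements).


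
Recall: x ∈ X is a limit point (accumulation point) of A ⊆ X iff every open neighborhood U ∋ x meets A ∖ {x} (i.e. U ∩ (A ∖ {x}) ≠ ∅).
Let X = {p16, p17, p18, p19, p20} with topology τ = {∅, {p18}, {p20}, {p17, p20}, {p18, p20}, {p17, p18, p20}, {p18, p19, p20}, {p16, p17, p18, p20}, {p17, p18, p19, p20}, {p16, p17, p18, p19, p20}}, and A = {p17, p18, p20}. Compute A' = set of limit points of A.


A' = {p16, p17, p19}

For each x ∈ X, list the open sets U ∈ τ with x ∈ U, then check whether U ∩ (A ∖ {x}) ≠ ∅ for every such U.
  x = p16: opens ∋ x are {p16, p17, p18, p20}, {p16, p17, p18, p19, p20}; each meets A ∖ {p16}, so x IS a limit point.
  x = p17: opens ∋ x are {p17, p20}, {p17, p18, p20}, {p16, p17, p18, p20}, {p17, p18, p19, p20}, {p16, p17, p18, p19, p20}; each meets A ∖ {p17}, so x IS a limit point.
  x = p18: open {p18} ∋ x has {p18} ∩ (A ∖ {p18}) = ∅, so x is NOT a limit point.
  x = p19: opens ∋ x are {p18, p19, p20}, {p17, p18, p19, p20}, {p16, p17, p18, p19, p20}; each meets A ∖ {p19}, so x IS a limit point.
  x = p20: open {p20} ∋ x has {p20} ∩ (A ∖ {p20}) = ∅, so x is NOT a limit point.
Collecting: A' = {p16, p17, p19}.


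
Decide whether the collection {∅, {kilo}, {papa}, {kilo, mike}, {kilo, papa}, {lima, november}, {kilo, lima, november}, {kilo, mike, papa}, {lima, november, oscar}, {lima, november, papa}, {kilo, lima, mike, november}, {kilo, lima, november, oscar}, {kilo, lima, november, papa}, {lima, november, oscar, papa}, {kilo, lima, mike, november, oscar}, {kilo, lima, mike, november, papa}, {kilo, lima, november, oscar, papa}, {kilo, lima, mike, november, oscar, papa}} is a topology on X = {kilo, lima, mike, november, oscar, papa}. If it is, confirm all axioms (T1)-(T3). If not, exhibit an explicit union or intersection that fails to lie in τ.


τ IS a topology on X.

Axiom (T1): ∅ ∈ τ? Yes; X ∈ τ? Yes.
Axiom (T2/T3): check pairwise unions and intersections of members of τ.
All pairwise intersections and unions checked — each lies in τ. Therefore τ satisfies (T1), (T2), (T3): it IS a topology on X.


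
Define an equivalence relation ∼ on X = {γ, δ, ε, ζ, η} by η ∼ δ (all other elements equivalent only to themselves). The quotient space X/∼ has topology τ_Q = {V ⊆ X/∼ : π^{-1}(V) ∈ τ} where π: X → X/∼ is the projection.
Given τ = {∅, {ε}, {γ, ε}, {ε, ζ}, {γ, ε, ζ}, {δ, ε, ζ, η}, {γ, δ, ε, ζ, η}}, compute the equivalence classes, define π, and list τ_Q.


X/∼ = {[γ], [δ=η], [ε], [ζ]}; |τ_Q| = 7.

Equivalence classes: [γ], [δ=η], [ε], [ζ].
Quotient map π: X → X/∼ sends γ ↦ [γ], δ ↦ [δ=η], ε ↦ [ε], ζ ↦ [ζ], η ↦ [δ=η].
For each subset V ⊆ X/∼, compute π^{-1}(V) ⊆ X and check whether π^{-1}(V) ∈ τ. V is open in τ_Q iff π^{-1}(V) ∈ τ.
  V = {}: π^{-1}(V) = ∅ ∈ τ ✓.
  V = {[γ]}: π^{-1}(V) = {γ} ∉ τ ✗.
  V = {[δ=η]}: π^{-1}(V) = {δ, η} ∉ τ ✗.
  V = {[γ], [δ=η]}: π^{-1}(V) = {γ, δ, η} ∉ τ ✗.
  V = {[ε]}: π^{-1}(V) = {ε} ∈ τ ✓.
  V = {[γ], [ε]}: π^{-1}(V) = {γ, ε} ∈ τ ✓.
  V = {[δ=η], [ε]}: π^{-1}(V) = {δ, ε, η} ∉ τ ✗.
  V = {[γ], [δ=η], [ε]}: π^{-1}(V) = {γ, δ, ε, η} ∉ τ ✗.
  V = {[ζ]}: π^{-1}(V) = {ζ} ∉ τ ✗.
  V = {[γ], [ζ]}: π^{-1}(V) = {γ, ζ} ∉ τ ✗.
  V = {[δ=η], [ζ]}: π^{-1}(V) = {δ, ζ, η} ∉ τ ✗.
  V = {[γ], [δ=η], [ζ]}: π^{-1}(V) = {γ, δ, ζ, η} ∉ τ ✗.
  V = {[ε], [ζ]}: π^{-1}(V) = {ε, ζ} ∈ τ ✓.
  V = {[γ], [ε], [ζ]}: π^{-1}(V) = {γ, ε, ζ} ∈ τ ✓.
  V = {[δ=η], [ε], [ζ]}: π^{-1}(V) = {δ, ε, ζ, η} ∈ τ ✓.
  V = {[γ], [δ=η], [ε], [ζ]}: π^{-1}(V) = {γ, δ, ε, ζ, η} ∈ τ ✓.
Open sets in the quotient: τ_Q = {{}, {[ε]}, {[γ], [ε]}, {[ε], [ζ]}, {[γ], [ε], [ζ]}, {[δ=η], [ε], [ζ]}, {[γ], [δ=η], [ε], [ζ]}} (7 elements).


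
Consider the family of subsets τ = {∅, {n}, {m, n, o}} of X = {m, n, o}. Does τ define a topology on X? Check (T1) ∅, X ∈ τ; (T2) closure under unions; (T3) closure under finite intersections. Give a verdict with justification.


τ IS a topology on X.

Axiom (T1): ∅ ∈ τ? Yes; X ∈ τ? Yes.
Axiom (T2/T3): check pairwise unions and intersections of members of τ.
All pairwise intersections and unions checked — each lies in τ. Therefore τ satisfies (T1), (T2), (T3): it IS a topology on X.


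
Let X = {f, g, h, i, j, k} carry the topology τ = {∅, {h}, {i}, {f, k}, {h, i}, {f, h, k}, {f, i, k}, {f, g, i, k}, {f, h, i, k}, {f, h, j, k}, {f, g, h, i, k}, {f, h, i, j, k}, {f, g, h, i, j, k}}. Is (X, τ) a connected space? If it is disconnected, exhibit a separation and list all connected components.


(X, τ) is connected.

Find clopen sets (U ∈ τ with X ∖ U ∈ τ):
  U = ∅, X ∖ U = {f, g, h, i, j, k} — both open, so U is clopen.
  U = {f, g, h, i, j, k}, X ∖ U = ∅ — both open, so U is clopen.
Only trivial clopens (∅ and X) exist, so (X, τ) is connected.
Compute connected components by grouping points that agree on all clopens:
  component: {f, g, h, i, j, k}


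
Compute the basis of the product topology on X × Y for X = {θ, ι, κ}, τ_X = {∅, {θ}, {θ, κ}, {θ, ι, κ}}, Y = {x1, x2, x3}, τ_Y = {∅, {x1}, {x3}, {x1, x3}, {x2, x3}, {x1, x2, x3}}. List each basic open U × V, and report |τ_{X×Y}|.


Basis B = {∅ × ∅, {θ} × {x1}, {θ} × {x3}, {θ} × {x1, x3}, {θ, κ} × {x1}, {θ} × {x2, x3}, {θ, κ} × {x3}, {θ} × {x1, x2, x3}, {θ, ι, κ} × {x1}, {θ, ι, κ} × {x3}, {θ, κ} × {x1, x3}, {θ, κ} × {x2, x3}, {θ, κ} × {x1, x2, x3}, {θ, ι, κ} × {x1, x3}, {θ, ι, κ} × {x2, x3}, {θ, ι, κ} × {x1, x2, x3}}; |τ_{X×Y}| = 40.

Enumerate products U × V with U ∈ τ_X, V ∈ τ_Y (deduplicated):
  ∅ × ∅ = {} (∅)
  {θ} × {x1} = {(θ,x1)}
  {θ} × {x3} = {(θ,x3)}
  {θ} × {x1, x3} = {(θ,x1), (θ,x3)}
  {θ, κ} × {x1} = {(θ,x1), (κ,x1)}
  {θ} × {x2, x3} = {(θ,x2), (θ,x3)}
  {θ, κ} × {x3} = {(θ,x3), (κ,x3)}
  {θ} × {x1, x2, x3} = {(θ,x1), (θ,x2), (θ,x3)}
  {θ, ι, κ} × {x1} = {(θ,x1), (ι,x1), (κ,x1)}
  {θ, ι, κ} × {x3} = {(θ,x3), (ι,x3), (κ,x3)}
  {θ, κ} × {x1, x3} = {(θ,x1), (θ,x3), (κ,x1), (κ,x3)}
  {θ, κ} × {x2, x3} = {(θ,x2), (θ,x3), (κ,x2), (κ,x3)}
  {θ, κ} × {x1, x2, x3} = {(θ,x1), (θ,x2), (θ,x3), (κ,x1), (κ,x2), (κ,x3)}
  {θ, ι, κ} × {x1, x3} = {(θ,x1), (θ,x3), (ι,x1), (ι,x3), (κ,x1), (κ,x3)}
  {θ, ι, κ} × {x2, x3} = {(θ,x2), (θ,x3), (ι,x2), (ι,x3), (κ,x2), (κ,x3)}
  {θ, ι, κ} × {x1, x2, x3} = {(θ,x1), (θ,x2), (θ,x3), (ι,x1), (ι,x2), (ι,x3), (κ,x1), (κ,x2), (κ,x3)}
These 16 distinct sets form the basis B.
Close under arbitrary unions to get τ_{X×Y}; counting gives |τ_{X×Y}| = 40.


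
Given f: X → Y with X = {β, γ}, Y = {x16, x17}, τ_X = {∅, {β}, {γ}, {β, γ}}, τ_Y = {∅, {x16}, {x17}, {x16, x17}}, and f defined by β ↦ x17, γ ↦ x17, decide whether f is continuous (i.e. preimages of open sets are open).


f IS continuous.

Compute f^{-1}(U) for each U ∈ τ_Y:
  U = ∅: f^{-1}(U) = ∅ ∈ τ_X ✓.
  U = {x16}: f^{-1}(U) = ∅ ∈ τ_X ✓.
  U = {x17}: f^{-1}(U) = {β, γ} ∈ τ_X ✓.
  U = {x16, x17}: f^{-1}(U) = {β, γ} ∈ τ_X ✓.
Every preimage lies in τ_X, so f IS continuous.


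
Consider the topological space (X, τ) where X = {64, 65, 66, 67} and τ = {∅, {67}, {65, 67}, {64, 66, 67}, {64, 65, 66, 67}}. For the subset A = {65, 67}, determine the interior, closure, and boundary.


int(A) = {65, 67}, cl(A) = {64, 65, 66, 67}, ∂A = {64, 66}.

Closed sets in (X, τ) are complements of opens:
  closed(X, τ) = {∅, {65}, {64, 66}, {64, 65, 66}, {64, 65, 66, 67}}.
int(A) = ⋃ {U ∈ τ : U ⊆ A}. Opens contained in A: ∅, {67}, {65, 67}.
Taking the union of these: int(A) = {65, 67}.
cl(A) = ⋂ {C closed : A ⊆ C}. Closed sets containing A: {64, 65, 66, 67}.
Intersecting these: cl(A) = {64, 65, 66, 67}.
∂A = cl(A) ∖ int(A) = {64, 65, 66, 67} ∖ {65, 67} = {64, 66}.


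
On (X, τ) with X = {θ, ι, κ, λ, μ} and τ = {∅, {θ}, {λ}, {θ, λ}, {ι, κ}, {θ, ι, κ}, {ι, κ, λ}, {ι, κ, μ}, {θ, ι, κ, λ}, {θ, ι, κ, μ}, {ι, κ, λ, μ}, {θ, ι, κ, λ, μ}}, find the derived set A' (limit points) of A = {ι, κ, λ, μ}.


A' = {ι, κ, μ}

For each x ∈ X, list the open sets U ∈ τ with x ∈ U, then check whether U ∩ (A ∖ {x}) ≠ ∅ for every such U.
  x = θ: open {θ} ∋ x has {θ} ∩ (A ∖ {θ}) = ∅, so x is NOT a limit point.
  x = ι: opens ∋ x are {ι, κ}, {θ, ι, κ}, {ι, κ, λ}, {ι, κ, μ}, {θ, ι, κ, λ}, {θ, ι, κ, μ}, {ι, κ, λ, μ}, {θ, ι, κ, λ, μ}; each meets A ∖ {ι}, so x IS a limit point.
  x = κ: opens ∋ x are {ι, κ}, {θ, ι, κ}, {ι, κ, λ}, {ι, κ, μ}, {θ, ι, κ, λ}, {θ, ι, κ, μ}, {ι, κ, λ, μ}, {θ, ι, κ, λ, μ}; each meets A ∖ {κ}, so x IS a limit point.
  x = λ: open {λ} ∋ x has {λ} ∩ (A ∖ {λ}) = ∅, so x is NOT a limit point.
  x = μ: opens ∋ x are {ι, κ, μ}, {θ, ι, κ, μ}, {ι, κ, λ, μ}, {θ, ι, κ, λ, μ}; each meets A ∖ {μ}, so x IS a limit point.
Collecting: A' = {ι, κ, μ}.


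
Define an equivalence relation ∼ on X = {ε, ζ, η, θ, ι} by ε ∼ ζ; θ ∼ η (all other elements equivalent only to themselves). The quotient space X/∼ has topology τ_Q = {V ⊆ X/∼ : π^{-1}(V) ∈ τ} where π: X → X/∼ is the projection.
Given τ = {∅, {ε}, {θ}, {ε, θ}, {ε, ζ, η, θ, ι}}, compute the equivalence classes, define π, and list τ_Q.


X/∼ = {[ε=ζ], [η=θ], [ι]}; |τ_Q| = 2.

Equivalence classes: [ε=ζ], [η=θ], [ι].
Quotient map π: X → X/∼ sends ε ↦ [ε=ζ], ζ ↦ [ε=ζ], η ↦ [η=θ], θ ↦ [η=θ], ι ↦ [ι].
For each subset V ⊆ X/∼, compute π^{-1}(V) ⊆ X and check whether π^{-1}(V) ∈ τ. V is open in τ_Q iff π^{-1}(V) ∈ τ.
  V = {}: π^{-1}(V) = ∅ ∈ τ ✓.
  V = {[ε=ζ]}: π^{-1}(V) = {ε, ζ} ∉ τ ✗.
  V = {[η=θ]}: π^{-1}(V) = {η, θ} ∉ τ ✗.
  V = {[ε=ζ], [η=θ]}: π^{-1}(V) = {ε, ζ, η, θ} ∉ τ ✗.
  V = {[ι]}: π^{-1}(V) = {ι} ∉ τ ✗.
  V = {[ε=ζ], [ι]}: π^{-1}(V) = {ε, ζ, ι} ∉ τ ✗.
  V = {[η=θ], [ι]}: π^{-1}(V) = {η, θ, ι} ∉ τ ✗.
  V = {[ε=ζ], [η=θ], [ι]}: π^{-1}(V) = {ε, ζ, η, θ, ι} ∈ τ ✓.
Open sets in the quotient: τ_Q = {{}, {[ε=ζ], [η=θ], [ι]}} (2 elements).


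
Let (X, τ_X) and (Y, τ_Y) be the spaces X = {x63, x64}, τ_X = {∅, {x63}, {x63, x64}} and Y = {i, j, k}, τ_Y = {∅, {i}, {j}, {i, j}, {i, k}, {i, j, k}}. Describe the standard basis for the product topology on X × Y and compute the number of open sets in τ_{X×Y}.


Basis B = {∅ × ∅, {x63} × {i}, {x63} × {j}, {x63} × {i, j}, {x63} × {i, k}, {x63, x64} × {i}, {x63, x64} × {j}, {x63} × {i, j, k}, {x63, x64} × {i, j}, {x63, x64} × {i, k}, {x63, x64} × {i, j, k}}; |τ_{X×Y}| = 18.

Enumerate products U × V with U ∈ τ_X, V ∈ τ_Y (deduplicated):
  ∅ × ∅ = {} (∅)
  {x63} × {i} = {(x63,i)}
  {x63} × {j} = {(x63,j)}
  {x63} × {i, j} = {(x63,i), (x63,j)}
  {x63} × {i, k} = {(x63,i), (x63,k)}
  {x63, x64} × {i} = {(x63,i), (x64,i)}
  {x63, x64} × {j} = {(x63,j), (x64,j)}
  {x63} × {i, j, k} = {(x63,i), (x63,j), (x63,k)}
  {x63, x64} × {i, j} = {(x63,i), (x63,j), (x64,i), (x64,j)}
  {x63, x64} × {i, k} = {(x63,i), (x63,k), (x64,i), (x64,k)}
  {x63, x64} × {i, j, k} = {(x63,i), (x63,j), (x63,k), (x64,i), (x64,j), (x64,k)}
These 11 distinct sets form the basis B.
Close under arbitrary unions to get τ_{X×Y}; counting gives |τ_{X×Y}| = 18.


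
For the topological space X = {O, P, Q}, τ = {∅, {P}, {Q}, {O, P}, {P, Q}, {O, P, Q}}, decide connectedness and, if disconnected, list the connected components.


(X, τ) is disconnected; components = [{Q}, {O, P}].

Find clopen sets (U ∈ τ with X ∖ U ∈ τ):
  U = ∅, X ∖ U = {O, P, Q} — both open, so U is clopen.
  U = {Q}, X ∖ U = {O, P} — both open, so U is clopen.
  U = {O, P}, X ∖ U = {Q} — both open, so U is clopen.
  U = {O, P, Q}, X ∖ U = ∅ — both open, so U is clopen.
Nontrivial clopen(s) exist: e.g. {Q}. So (X, τ) is disconnected.
Compute connected components by grouping points that agree on all clopens:
  component: {Q}
  component: {O, P}


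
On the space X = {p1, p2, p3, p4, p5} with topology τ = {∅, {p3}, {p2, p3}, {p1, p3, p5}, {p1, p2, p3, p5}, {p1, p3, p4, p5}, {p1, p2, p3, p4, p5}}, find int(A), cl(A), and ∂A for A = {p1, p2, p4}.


int(A) = ∅, cl(A) = {p1, p2, p4, p5}, ∂A = {p1, p2, p4, p5}.

Closed sets in (X, τ) are complements of opens:
  closed(X, τ) = {∅, {p2}, {p4}, {p2, p4}, {p1, p4, p5}, {p1, p2, p4, p5}, {p1, p2, p3, p4, p5}}.
int(A) = ⋃ {U ∈ τ : U ⊆ A}. Opens contained in A: ∅.
Taking the union of these: int(A) = ∅.
cl(A) = ⋂ {C closed : A ⊆ C}. Closed sets containing A: {p1, p2, p4, p5}, {p1, p2, p3, p4, p5}.
Intersecting these: cl(A) = {p1, p2, p4, p5}.
∂A = cl(A) ∖ int(A) = {p1, p2, p4, p5} ∖ ∅ = {p1, p2, p4, p5}.


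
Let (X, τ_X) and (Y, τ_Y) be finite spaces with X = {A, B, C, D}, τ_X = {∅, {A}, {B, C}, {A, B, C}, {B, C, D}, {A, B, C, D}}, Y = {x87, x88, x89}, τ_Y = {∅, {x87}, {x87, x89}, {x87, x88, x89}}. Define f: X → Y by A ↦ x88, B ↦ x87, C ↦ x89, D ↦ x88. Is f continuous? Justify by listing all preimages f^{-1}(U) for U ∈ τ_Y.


f is NOT continuous.

Compute f^{-1}(U) for each U ∈ τ_Y:
  U = ∅: f^{-1}(U) = ∅ ∈ τ_X ✓.
  U = {x87}: f^{-1}(U) = {B} ∉ τ_X ✗.
  U = {x87, x89}: f^{-1}(U) = {B, C} ∈ τ_X ✓.
  U = {x87, x88, x89}: f^{-1}(U) = {A, B, C, D} ∈ τ_X ✓.
Found U = {x87} with f^{-1}(U) = {B} not in τ_X. Therefore f is NOT continuous.


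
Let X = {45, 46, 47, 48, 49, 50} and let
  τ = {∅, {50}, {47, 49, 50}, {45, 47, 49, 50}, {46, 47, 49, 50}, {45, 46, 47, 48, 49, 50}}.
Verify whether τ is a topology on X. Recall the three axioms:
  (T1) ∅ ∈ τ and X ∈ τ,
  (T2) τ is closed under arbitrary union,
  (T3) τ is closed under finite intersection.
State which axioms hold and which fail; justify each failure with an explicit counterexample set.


τ is NOT a topology on X.

Axiom (T1): ∅ ∈ τ? Yes; X ∈ τ? Yes.
Axiom (T2/T3): check pairwise unions and intersections of members of τ.
Counterexample for (T2): {45, 47, 49, 50} ∪ {46, 47, 49, 50} = {45, 46, 47, 49, 50} ∉ τ. Therefore τ is NOT a topology.


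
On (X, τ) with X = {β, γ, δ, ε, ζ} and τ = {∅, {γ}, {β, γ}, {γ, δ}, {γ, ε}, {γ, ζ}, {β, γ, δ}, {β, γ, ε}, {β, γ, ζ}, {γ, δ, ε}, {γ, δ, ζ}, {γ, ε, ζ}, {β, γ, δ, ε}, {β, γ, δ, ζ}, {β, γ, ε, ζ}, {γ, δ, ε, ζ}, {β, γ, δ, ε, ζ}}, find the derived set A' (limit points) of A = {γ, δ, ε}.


A' = {β, δ, ε, ζ}

For each x ∈ X, list the open sets U ∈ τ with x ∈ U, then check whether U ∩ (A ∖ {x}) ≠ ∅ for every such U.
  x = β: opens ∋ x are {β, γ}, {β, γ, δ}, {β, γ, ε}, {β, γ, ζ}, {β, γ, δ, ε}, {β, γ, δ, ζ}, {β, γ, ε, ζ}, {β, γ, δ, ε, ζ}; each meets A ∖ {β}, so x IS a limit point.
  x = γ: open {γ} ∋ x has {γ} ∩ (A ∖ {γ}) = ∅, so x is NOT a limit point.
  x = δ: opens ∋ x are {γ, δ}, {β, γ, δ}, {γ, δ, ε}, {γ, δ, ζ}, {β, γ, δ, ε}, {β, γ, δ, ζ}, {γ, δ, ε, ζ}, {β, γ, δ, ε, ζ}; each meets A ∖ {δ}, so x IS a limit point.
  x = ε: opens ∋ x are {γ, ε}, {β, γ, ε}, {γ, δ, ε}, {γ, ε, ζ}, {β, γ, δ, ε}, {β, γ, ε, ζ}, {γ, δ, ε, ζ}, {β, γ, δ, ε, ζ}; each meets A ∖ {ε}, so x IS a limit point.
  x = ζ: opens ∋ x are {γ, ζ}, {β, γ, ζ}, {γ, δ, ζ}, {γ, ε, ζ}, {β, γ, δ, ζ}, {β, γ, ε, ζ}, {γ, δ, ε, ζ}, {β, γ, δ, ε, ζ}; each meets A ∖ {ζ}, so x IS a limit point.
Collecting: A' = {β, δ, ε, ζ}.


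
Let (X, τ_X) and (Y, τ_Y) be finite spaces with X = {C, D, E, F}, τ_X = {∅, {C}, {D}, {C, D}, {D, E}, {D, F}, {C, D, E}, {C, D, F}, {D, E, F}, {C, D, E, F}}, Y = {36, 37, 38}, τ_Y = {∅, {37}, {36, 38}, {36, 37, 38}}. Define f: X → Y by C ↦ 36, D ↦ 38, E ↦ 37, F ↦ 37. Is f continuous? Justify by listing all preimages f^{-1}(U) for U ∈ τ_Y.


f is NOT continuous.

Compute f^{-1}(U) for each U ∈ τ_Y:
  U = ∅: f^{-1}(U) = ∅ ∈ τ_X ✓.
  U = {37}: f^{-1}(U) = {E, F} ∉ τ_X ✗.
  U = {36, 38}: f^{-1}(U) = {C, D} ∈ τ_X ✓.
  U = {36, 37, 38}: f^{-1}(U) = {C, D, E, F} ∈ τ_X ✓.
Found U = {37} with f^{-1}(U) = {E, F} not in τ_X. Therefore f is NOT continuous.


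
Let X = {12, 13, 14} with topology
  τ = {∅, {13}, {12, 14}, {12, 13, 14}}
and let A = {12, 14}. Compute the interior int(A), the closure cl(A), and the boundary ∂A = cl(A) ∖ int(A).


int(A) = {12, 14}, cl(A) = {12, 14}, ∂A = ∅.

Closed sets in (X, τ) are complements of opens:
  closed(X, τ) = {∅, {13}, {12, 14}, {12, 13, 14}}.
int(A) = ⋃ {U ∈ τ : U ⊆ A}. Opens contained in A: ∅, {12, 14}.
Taking the union of these: int(A) = {12, 14}.
cl(A) = ⋂ {C closed : A ⊆ C}. Closed sets containing A: {12, 14}, {12, 13, 14}.
Intersecting these: cl(A) = {12, 14}.
∂A = cl(A) ∖ int(A) = {12, 14} ∖ {12, 14} = ∅.


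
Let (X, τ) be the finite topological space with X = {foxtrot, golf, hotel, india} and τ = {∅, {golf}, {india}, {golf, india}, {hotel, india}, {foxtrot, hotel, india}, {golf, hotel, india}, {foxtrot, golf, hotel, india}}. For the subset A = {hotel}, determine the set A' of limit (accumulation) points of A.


A' = {foxtrot}

For each x ∈ X, list the open sets U ∈ τ with x ∈ U, then check whether U ∩ (A ∖ {x}) ≠ ∅ for every such U.
  x = foxtrot: opens ∋ x are {foxtrot, hotel, india}, {foxtrot, golf, hotel, india}; each meets A ∖ {foxtrot}, so x IS a limit point.
  x = golf: open {golf} ∋ x has {golf} ∩ (A ∖ {golf}) = ∅, so x is NOT a limit point.
  x = hotel: open {hotel, india} ∋ x has {hotel, india} ∩ (A ∖ {hotel}) = ∅, so x is NOT a limit point.
  x = india: open {india} ∋ x has {india} ∩ (A ∖ {india}) = ∅, so x is NOT a limit point.
Collecting: A' = {foxtrot}.


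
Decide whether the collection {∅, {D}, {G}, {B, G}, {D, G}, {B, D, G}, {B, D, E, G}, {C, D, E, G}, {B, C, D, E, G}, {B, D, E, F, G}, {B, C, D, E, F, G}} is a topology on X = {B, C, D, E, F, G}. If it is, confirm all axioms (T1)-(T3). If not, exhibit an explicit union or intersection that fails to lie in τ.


τ is NOT a topology on X.

Axiom (T1): ∅ ∈ τ? Yes; X ∈ τ? Yes.
Axiom (T2/T3): check pairwise unions and intersections of members of τ.
Counterexample for (T3): {B, D, E, G} ∩ {C, D, E, G} = {D, E, G} ∉ τ. Therefore τ is NOT a topology.


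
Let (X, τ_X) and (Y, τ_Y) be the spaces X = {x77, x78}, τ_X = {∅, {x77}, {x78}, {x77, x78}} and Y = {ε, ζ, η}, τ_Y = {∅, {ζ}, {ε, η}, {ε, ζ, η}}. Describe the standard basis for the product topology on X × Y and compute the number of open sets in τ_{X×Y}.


Basis B = {∅ × ∅, {x77} × {ζ}, {x78} × {ζ}, {x77} × {ε, η}, {x77, x78} × {ζ}, {x78} × {ε, η}, {x77} × {ε, ζ, η}, {x78} × {ε, ζ, η}, {x77, x78} × {ε, η}, {x77, x78} × {ε, ζ, η}}; |τ_{X×Y}| = 16.

Enumerate products U × V with U ∈ τ_X, V ∈ τ_Y (deduplicated):
  ∅ × ∅ = {} (∅)
  {x77} × {ζ} = {(x77,ζ)}
  {x78} × {ζ} = {(x78,ζ)}
  {x77} × {ε, η} = {(x77,ε), (x77,η)}
  {x77, x78} × {ζ} = {(x77,ζ), (x78,ζ)}
  {x78} × {ε, η} = {(x78,ε), (x78,η)}
  {x77} × {ε, ζ, η} = {(x77,ε), (x77,ζ), (x77,η)}
  {x78} × {ε, ζ, η} = {(x78,ε), (x78,ζ), (x78,η)}
  {x77, x78} × {ε, η} = {(x77,ε), (x77,η), (x78,ε), (x78,η)}
  {x77, x78} × {ε, ζ, η} = {(x77,ε), (x77,ζ), (x77,η), (x78,ε), (x78,ζ), (x78,η)}
These 10 distinct sets form the basis B.
Close under arbitrary unions to get τ_{X×Y}; counting gives |τ_{X×Y}| = 16.


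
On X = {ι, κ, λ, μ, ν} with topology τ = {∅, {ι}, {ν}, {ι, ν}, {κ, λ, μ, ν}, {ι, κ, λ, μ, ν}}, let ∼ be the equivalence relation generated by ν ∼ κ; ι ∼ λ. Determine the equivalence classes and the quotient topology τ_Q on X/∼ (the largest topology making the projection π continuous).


X/∼ = {[ι=λ], [κ=ν], [μ]}; |τ_Q| = 2.

Equivalence classes: [ι=λ], [κ=ν], [μ].
Quotient map π: X → X/∼ sends ι ↦ [ι=λ], κ ↦ [κ=ν], λ ↦ [ι=λ], μ ↦ [μ], ν ↦ [κ=ν].
For each subset V ⊆ X/∼, compute π^{-1}(V) ⊆ X and check whether π^{-1}(V) ∈ τ. V is open in τ_Q iff π^{-1}(V) ∈ τ.
  V = {}: π^{-1}(V) = ∅ ∈ τ ✓.
  V = {[ι=λ]}: π^{-1}(V) = {ι, λ} ∉ τ ✗.
  V = {[κ=ν]}: π^{-1}(V) = {κ, ν} ∉ τ ✗.
  V = {[ι=λ], [κ=ν]}: π^{-1}(V) = {ι, κ, λ, ν} ∉ τ ✗.
  V = {[μ]}: π^{-1}(V) = {μ} ∉ τ ✗.
  V = {[ι=λ], [μ]}: π^{-1}(V) = {ι, λ, μ} ∉ τ ✗.
  V = {[κ=ν], [μ]}: π^{-1}(V) = {κ, μ, ν} ∉ τ ✗.
  V = {[ι=λ], [κ=ν], [μ]}: π^{-1}(V) = {ι, κ, λ, μ, ν} ∈ τ ✓.
Open sets in the quotient: τ_Q = {{}, {[ι=λ], [κ=ν], [μ]}} (2 elements).


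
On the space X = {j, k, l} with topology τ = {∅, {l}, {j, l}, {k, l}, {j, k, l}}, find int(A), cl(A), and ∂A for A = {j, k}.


int(A) = ∅, cl(A) = {j, k}, ∂A = {j, k}.

Closed sets in (X, τ) are complements of opens:
  closed(X, τ) = {∅, {j}, {k}, {j, k}, {j, k, l}}.
int(A) = ⋃ {U ∈ τ : U ⊆ A}. Opens contained in A: ∅.
Taking the union of these: int(A) = ∅.
cl(A) = ⋂ {C closed : A ⊆ C}. Closed sets containing A: {j, k}, {j, k, l}.
Intersecting these: cl(A) = {j, k}.
∂A = cl(A) ∖ int(A) = {j, k} ∖ ∅ = {j, k}.


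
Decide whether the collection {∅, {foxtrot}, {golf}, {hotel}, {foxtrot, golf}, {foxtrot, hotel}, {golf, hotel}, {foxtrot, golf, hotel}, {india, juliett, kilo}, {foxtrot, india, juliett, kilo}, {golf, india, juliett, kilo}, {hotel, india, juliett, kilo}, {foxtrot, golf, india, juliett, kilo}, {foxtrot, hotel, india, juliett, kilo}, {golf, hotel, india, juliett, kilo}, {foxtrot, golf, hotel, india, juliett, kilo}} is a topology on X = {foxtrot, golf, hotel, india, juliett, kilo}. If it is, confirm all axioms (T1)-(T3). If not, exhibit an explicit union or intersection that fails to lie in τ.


τ IS a topology on X.

Axiom (T1): ∅ ∈ τ? Yes; X ∈ τ? Yes.
Axiom (T2/T3): check pairwise unions and intersections of members of τ.
All pairwise intersections and unions checked — each lies in τ. Therefore τ satisfies (T1), (T2), (T3): it IS a topology on X.


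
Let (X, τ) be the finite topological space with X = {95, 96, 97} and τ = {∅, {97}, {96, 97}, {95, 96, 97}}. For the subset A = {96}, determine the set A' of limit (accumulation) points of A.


A' = {95}

For each x ∈ X, list the open sets U ∈ τ with x ∈ U, then check whether U ∩ (A ∖ {x}) ≠ ∅ for every such U.
  x = 95: opens ∋ x are {95, 96, 97}; each meets A ∖ {95}, so x IS a limit point.
  x = 96: open {96, 97} ∋ x has {96, 97} ∩ (A ∖ {96}) = ∅, so x is NOT a limit point.
  x = 97: open {97} ∋ x has {97} ∩ (A ∖ {97}) = ∅, so x is NOT a limit point.
Collecting: A' = {95}.


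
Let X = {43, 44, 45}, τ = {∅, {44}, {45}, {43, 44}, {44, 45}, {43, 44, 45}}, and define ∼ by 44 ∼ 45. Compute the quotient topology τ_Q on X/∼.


X/∼ = {[43], [44=45]}; |τ_Q| = 3.

Equivalence classes: [43], [44=45].
Quotient map π: X → X/∼ sends 43 ↦ [43], 44 ↦ [44=45], 45 ↦ [44=45].
For each subset V ⊆ X/∼, compute π^{-1}(V) ⊆ X and check whether π^{-1}(V) ∈ τ. V is open in τ_Q iff π^{-1}(V) ∈ τ.
  V = {}: π^{-1}(V) = ∅ ∈ τ ✓.
  V = {[43]}: π^{-1}(V) = {43} ∉ τ ✗.
  V = {[44=45]}: π^{-1}(V) = {44, 45} ∈ τ ✓.
  V = {[43], [44=45]}: π^{-1}(V) = {43, 44, 45} ∈ τ ✓.
Open sets in the quotient: τ_Q = {{}, {[44=45]}, {[43], [44=45]}} (3 elements).


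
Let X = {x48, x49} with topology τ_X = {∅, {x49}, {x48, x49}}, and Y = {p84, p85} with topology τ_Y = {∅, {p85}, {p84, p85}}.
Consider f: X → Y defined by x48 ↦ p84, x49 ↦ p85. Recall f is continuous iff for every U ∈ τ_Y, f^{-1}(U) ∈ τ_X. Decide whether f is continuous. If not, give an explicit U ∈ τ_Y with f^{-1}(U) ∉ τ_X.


f IS continuous.

Compute f^{-1}(U) for each U ∈ τ_Y:
  U = ∅: f^{-1}(U) = ∅ ∈ τ_X ✓.
  U = {p85}: f^{-1}(U) = {x49} ∈ τ_X ✓.
  U = {p84, p85}: f^{-1}(U) = {x48, x49} ∈ τ_X ✓.
Every preimage lies in τ_X, so f IS continuous.


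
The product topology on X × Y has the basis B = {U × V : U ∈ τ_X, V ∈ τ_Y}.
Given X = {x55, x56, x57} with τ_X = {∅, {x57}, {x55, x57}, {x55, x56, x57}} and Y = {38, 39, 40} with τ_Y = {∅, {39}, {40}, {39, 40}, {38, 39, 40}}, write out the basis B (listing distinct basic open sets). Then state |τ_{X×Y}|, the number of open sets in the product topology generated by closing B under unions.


Basis B = {∅ × ∅, {x57} × {39}, {x57} × {40}, {x55, x57} × {39}, {x55, x57} × {40}, {x57} × {39, 40}, {x55, x56, x57} × {39}, {x55, x56, x57} × {40}, {x57} × {38, 39, 40}, {x55, x57} × {39, 40}, {x55, x57} × {38, 39, 40}, {x55, x56, x57} × {39, 40}, {x55, x56, x57} × {38, 39, 40}}; |τ_{X×Y}| = 30.

Enumerate products U × V with U ∈ τ_X, V ∈ τ_Y (deduplicated):
  ∅ × ∅ = {} (∅)
  {x57} × {39} = {(x57,39)}
  {x57} × {40} = {(x57,40)}
  {x55, x57} × {39} = {(x55,39), (x57,39)}
  {x55, x57} × {40} = {(x55,40), (x57,40)}
  {x57} × {39, 40} = {(x57,39), (x57,40)}
  {x55, x56, x57} × {39} = {(x55,39), (x56,39), (x57,39)}
  {x55, x56, x57} × {40} = {(x55,40), (x56,40), (x57,40)}
  {x57} × {38, 39, 40} = {(x57,38), (x57,39), (x57,40)}
  {x55, x57} × {39, 40} = {(x55,39), (x55,40), (x57,39), (x57,40)}
  {x55, x57} × {38, 39, 40} = {(x55,38), (x55,39), (x55,40), (x57,38), (x57,39), (x57,40)}
  {x55, x56, x57} × {39, 40} = {(x55,39), (x55,40), (x56,39), (x56,40), (x57,39), (x57,40)}
  {x55, x56, x57} × {38, 39, 40} = {(x55,38), (x55,39), (x55,40), (x56,38), (x56,39), (x56,40), (x57,38), (x57,39), (x57,40)}
These 13 distinct sets form the basis B.
Close under arbitrary unions to get τ_{X×Y}; counting gives |τ_{X×Y}| = 30.


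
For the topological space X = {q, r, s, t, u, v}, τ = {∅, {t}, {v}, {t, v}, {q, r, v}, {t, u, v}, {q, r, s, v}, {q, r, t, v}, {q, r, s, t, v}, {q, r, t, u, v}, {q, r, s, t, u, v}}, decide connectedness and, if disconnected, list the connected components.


(X, τ) is connected.

Find clopen sets (U ∈ τ with X ∖ U ∈ τ):
  U = ∅, X ∖ U = {q, r, s, t, u, v} — both open, so U is clopen.
  U = {q, r, s, t, u, v}, X ∖ U = ∅ — both open, so U is clopen.
Only trivial clopens (∅ and X) exist, so (X, τ) is connected.
Compute connected components by grouping points that agree on all clopens:
  component: {q, r, s, t, u, v}


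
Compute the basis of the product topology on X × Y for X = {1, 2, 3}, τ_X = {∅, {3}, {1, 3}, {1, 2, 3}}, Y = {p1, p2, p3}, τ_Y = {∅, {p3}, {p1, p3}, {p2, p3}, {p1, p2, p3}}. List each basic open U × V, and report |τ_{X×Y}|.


Basis B = {∅ × ∅, {3} × {p3}, {1, 3} × {p3}, {3} × {p1, p3}, {3} × {p2, p3}, {1, 2, 3} × {p3}, {3} × {p1, p2, p3}, {1, 3} × {p1, p3}, {1, 3} × {p2, p3}, {1, 3} × {p1, p2, p3}, {1, 2, 3} × {p1, p3}, {1, 2, 3} × {p2, p3}, {1, 2, 3} × {p1, p2, p3}}; |τ_{X×Y}| = 30.

Enumerate products U × V with U ∈ τ_X, V ∈ τ_Y (deduplicated):
  ∅ × ∅ = {} (∅)
  {3} × {p3} = {(3,p3)}
  {1, 3} × {p3} = {(1,p3), (3,p3)}
  {3} × {p1, p3} = {(3,p1), (3,p3)}
  {3} × {p2, p3} = {(3,p2), (3,p3)}
  {1, 2, 3} × {p3} = {(1,p3), (2,p3), (3,p3)}
  {3} × {p1, p2, p3} = {(3,p1), (3,p2), (3,p3)}
  {1, 3} × {p1, p3} = {(1,p1), (1,p3), (3,p1), (3,p3)}
  {1, 3} × {p2, p3} = {(1,p2), (1,p3), (3,p2), (3,p3)}
  {1, 3} × {p1, p2, p3} = {(1,p1), (1,p2), (1,p3), (3,p1), (3,p2), (3,p3)}
  {1, 2, 3} × {p1, p3} = {(1,p1), (1,p3), (2,p1), (2,p3), (3,p1), (3,p3)}
  {1, 2, 3} × {p2, p3} = {(1,p2), (1,p3), (2,p2), (2,p3), (3,p2), (3,p3)}
  {1, 2, 3} × {p1, p2, p3} = {(1,p1), (1,p2), (1,p3), (2,p1), (2,p2), (2,p3), (3,p1), (3,p2), (3,p3)}
These 13 distinct sets form the basis B.
Close under arbitrary unions to get τ_{X×Y}; counting gives |τ_{X×Y}| = 30.


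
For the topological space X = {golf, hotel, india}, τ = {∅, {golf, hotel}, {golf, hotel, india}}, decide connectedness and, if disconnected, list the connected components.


(X, τ) is connected.

Find clopen sets (U ∈ τ with X ∖ U ∈ τ):
  U = ∅, X ∖ U = {golf, hotel, india} — both open, so U is clopen.
  U = {golf, hotel, india}, X ∖ U = ∅ — both open, so U is clopen.
Only trivial clopens (∅ and X) exist, so (X, τ) is connected.
Compute connected components by grouping points that agree on all clopens:
  component: {golf, hotel, india}


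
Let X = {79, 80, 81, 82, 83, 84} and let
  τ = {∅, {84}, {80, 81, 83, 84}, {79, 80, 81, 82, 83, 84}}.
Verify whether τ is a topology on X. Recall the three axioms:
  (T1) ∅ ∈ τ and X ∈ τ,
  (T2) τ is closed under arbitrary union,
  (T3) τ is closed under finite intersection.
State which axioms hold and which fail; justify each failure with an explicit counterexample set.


τ IS a topology on X.

Axiom (T1): ∅ ∈ τ? Yes; X ∈ τ? Yes.
Axiom (T2/T3): check pairwise unions and intersections of members of τ.
All pairwise intersections and unions checked — each lies in τ. Therefore τ satisfies (T1), (T2), (T3): it IS a topology on X.


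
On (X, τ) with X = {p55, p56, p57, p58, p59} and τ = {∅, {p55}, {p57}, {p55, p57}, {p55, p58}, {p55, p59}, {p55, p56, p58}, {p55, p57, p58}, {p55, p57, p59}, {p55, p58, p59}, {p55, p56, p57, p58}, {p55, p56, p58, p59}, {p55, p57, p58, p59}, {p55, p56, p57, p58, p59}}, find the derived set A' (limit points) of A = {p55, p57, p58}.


A' = {p56, p58, p59}

For each x ∈ X, list the open sets U ∈ τ with x ∈ U, then check whether U ∩ (A ∖ {x}) ≠ ∅ for every such U.
  x = p55: open {p55} ∋ x has {p55} ∩ (A ∖ {p55}) = ∅, so x is NOT a limit point.
  x = p56: opens ∋ x are {p55, p56, p58}, {p55, p56, p57, p58}, {p55, p56, p58, p59}, {p55, p56, p57, p58, p59}; each meets A ∖ {p56}, so x IS a limit point.
  x = p57: open {p57} ∋ x has {p57} ∩ (A ∖ {p57}) = ∅, so x is NOT a limit point.
  x = p58: opens ∋ x are {p55, p58}, {p55, p56, p58}, {p55, p57, p58}, {p55, p58, p59}, {p55, p56, p57, p58}, {p55, p56, p58, p59}, {p55, p57, p58, p59}, {p55, p56, p57, p58, p59}; each meets A ∖ {p58}, so x IS a limit point.
  x = p59: opens ∋ x are {p55, p59}, {p55, p57, p59}, {p55, p58, p59}, {p55, p56, p58, p59}, {p55, p57, p58, p59}, {p55, p56, p57, p58, p59}; each meets A ∖ {p59}, so x IS a limit point.
Collecting: A' = {p56, p58, p59}.


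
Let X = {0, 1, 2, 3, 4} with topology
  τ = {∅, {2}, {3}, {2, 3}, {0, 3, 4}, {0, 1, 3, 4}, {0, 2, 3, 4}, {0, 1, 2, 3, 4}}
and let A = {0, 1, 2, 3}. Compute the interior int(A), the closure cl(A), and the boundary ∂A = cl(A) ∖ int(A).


int(A) = {2, 3}, cl(A) = {0, 1, 2, 3, 4}, ∂A = {0, 1, 4}.

Closed sets in (X, τ) are complements of opens:
  closed(X, τ) = {∅, {1}, {2}, {1, 2}, {0, 1, 4}, {0, 1, 2, 4}, {0, 1, 3, 4}, {0, 1, 2, 3, 4}}.
int(A) = ⋃ {U ∈ τ : U ⊆ A}. Opens contained in A: ∅, {2}, {3}, {2, 3}.
Taking the union of these: int(A) = {2, 3}.
cl(A) = ⋂ {C closed : A ⊆ C}. Closed sets containing A: {0, 1, 2, 3, 4}.
Intersecting these: cl(A) = {0, 1, 2, 3, 4}.
∂A = cl(A) ∖ int(A) = {0, 1, 2, 3, 4} ∖ {2, 3} = {0, 1, 4}.


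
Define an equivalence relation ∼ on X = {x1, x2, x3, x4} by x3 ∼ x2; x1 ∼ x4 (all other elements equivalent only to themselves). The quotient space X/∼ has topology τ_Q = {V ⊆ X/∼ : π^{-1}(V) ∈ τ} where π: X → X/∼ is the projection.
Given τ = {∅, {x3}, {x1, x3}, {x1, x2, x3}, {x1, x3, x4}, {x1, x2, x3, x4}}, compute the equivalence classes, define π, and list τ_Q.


X/∼ = {[x1=x4], [x2=x3]}; |τ_Q| = 2.

Equivalence classes: [x1=x4], [x2=x3].
Quotient map π: X → X/∼ sends x1 ↦ [x1=x4], x2 ↦ [x2=x3], x3 ↦ [x2=x3], x4 ↦ [x1=x4].
For each subset V ⊆ X/∼, compute π^{-1}(V) ⊆ X and check whether π^{-1}(V) ∈ τ. V is open in τ_Q iff π^{-1}(V) ∈ τ.
  V = {}: π^{-1}(V) = ∅ ∈ τ ✓.
  V = {[x1=x4]}: π^{-1}(V) = {x1, x4} ∉ τ ✗.
  V = {[x2=x3]}: π^{-1}(V) = {x2, x3} ∉ τ ✗.
  V = {[x1=x4], [x2=x3]}: π^{-1}(V) = {x1, x2, x3, x4} ∈ τ ✓.
Open sets in the quotient: τ_Q = {{}, {[x1=x4], [x2=x3]}} (2 elements).
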